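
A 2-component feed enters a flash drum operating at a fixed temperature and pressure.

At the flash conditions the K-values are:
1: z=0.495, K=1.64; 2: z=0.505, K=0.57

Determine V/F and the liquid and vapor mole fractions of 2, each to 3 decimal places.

V/F = 0.362, x_2 = 0.598, y_2 = 0.341

Rachford–Rice: g(V/F) = Σ zᵢ(Kᵢ−1)/(1+V/F(Kᵢ−1)) = 0.
Check two-phase: ΣzᵢKᵢ = 1.100 > 1 and Σzᵢ/Kᵢ = 1.188 > 1, so g(0) = 0.100 > 0 and g(1) = -0.188 < 0.
Newton iteration, V/F⁰ = 0.48:
  V/F = 0.480: g = -0.0313, g' = -0.267 → V/F = 0.363
  V/F = 0.363: g = -0.0002, g' = -0.265 → V/F = 0.362
Converged at V/F = 0.362.
Compositions from xᵢ = zᵢ/(1+V/F(Kᵢ−1)), yᵢ = Kᵢxᵢ:
  1: x = 0.402, y = 0.659
  2: x = 0.598, y = 0.341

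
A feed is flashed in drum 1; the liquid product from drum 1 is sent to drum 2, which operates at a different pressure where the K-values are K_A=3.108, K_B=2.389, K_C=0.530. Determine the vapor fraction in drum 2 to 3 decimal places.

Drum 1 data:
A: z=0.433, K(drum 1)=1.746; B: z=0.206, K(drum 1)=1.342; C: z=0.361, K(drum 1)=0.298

V/F (drum 2) = 0.887

Drum 1:
Rachford–Rice: g(ψ₁) = Σ zᵢ(Kᵢ−1)/(1+ψ₁(Kᵢ−1)) = 0.
Feasibility: ΣzᵢKᵢ = 1.140, Σzᵢ/Kᵢ = 1.613 — both > 1, two phases present.
Newton iteration, ψ₁⁰ = 0.32:
  ψ₁ = 0.320: g = -0.0026, g' = -0.473 → ψ₁ = 0.315
Converged at ψ₁ = 0.315.
Drum-1 compositions:
  A: x = 0.351, y = 0.612
  B: x = 0.186, y = 0.250
  C: x = 0.463, y = 0.138
Drum-2 feed = drum-1 liquid: z₂ = (0.3507, 0.1860, 0.4633).
Drum 2:
Rachford–Rice: g(ψ₂) = Σ zᵢ(Kᵢ−1)/(1+ψ₂(Kᵢ−1)) = 0.
Check two-phase: ΣzᵢKᵢ = 1.780 > 1 and Σzᵢ/Kᵢ = 1.065 > 1, so g(0) = 0.780 > 0 and g(1) = -0.065 < 0.
Newton iteration, ψ₂⁰ = 0.5:
  ψ₂ = 0.500: g = 0.2277, g' = -0.669 → ψ₂ = 0.840
  ψ₂ = 0.840: g = 0.0261, g' = -0.559 → ψ₂ = 0.887
Converged at ψ₂ = 0.887.
  A: x = 0.122, y = 0.380
  B: x = 0.083, y = 0.199
  C: x = 0.794, y = 0.421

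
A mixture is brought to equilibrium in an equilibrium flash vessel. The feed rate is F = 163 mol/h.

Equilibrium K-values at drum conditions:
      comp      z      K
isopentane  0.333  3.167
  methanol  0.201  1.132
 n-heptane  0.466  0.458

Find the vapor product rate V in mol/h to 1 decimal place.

V = 88.1 mol/h

Material balance + equilibrium reduce to Σ zᵢ(Kᵢ−1)/(1+β(Kᵢ−1)) = 0.
g(0) = ΣzᵢKᵢ − 1 = 0.496 and g(1) = 1 − Σzᵢ/Kᵢ = -0.300, so a root lies in (0, 1).
Newton–Raphson from β = 0.54:
  β = 0.540: g = 0.0002, g' = -0.609 → β = 0.540
Converged at β = 0.540.
Then V = β·F = 0.5403·163 = 88.1 mol/h and L = F − V = 74.9 mol/h.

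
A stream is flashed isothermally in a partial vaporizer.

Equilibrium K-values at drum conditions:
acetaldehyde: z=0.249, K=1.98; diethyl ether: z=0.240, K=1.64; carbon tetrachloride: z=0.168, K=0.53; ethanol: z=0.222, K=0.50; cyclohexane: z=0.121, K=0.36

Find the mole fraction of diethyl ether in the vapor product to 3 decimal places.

y_diethyl ether = 0.331

Rachford–Rice: g(V/F) = Σ zᵢ(Kᵢ−1)/(1+V/F(Kᵢ−1)) = 0.
g(0) = ΣzᵢKᵢ − 1 = 0.130 and g(1) = 1 − Σzᵢ/Kᵢ = -0.369, so a root lies in (0, 1).
Newton iteration, V/F⁰ = 0.5:
  V/F = 0.500: g = -0.0850, g' = -0.433 → V/F = 0.304
  V/F = 0.304: g = -0.0026, g' = -0.415 → V/F = 0.298
Converged at V/F = 0.298.
Compositions from xᵢ = zᵢ/(1+V/F(Kᵢ−1)), yᵢ = Kᵢxᵢ:
  acetaldehyde: x = 0.193, y = 0.382
  diethyl ether: x = 0.202, y = 0.331
  carbon tetrachloride: x = 0.195, y = 0.104
  ethanol: x = 0.261, y = 0.130
  cyclohexane: x = 0.149, y = 0.054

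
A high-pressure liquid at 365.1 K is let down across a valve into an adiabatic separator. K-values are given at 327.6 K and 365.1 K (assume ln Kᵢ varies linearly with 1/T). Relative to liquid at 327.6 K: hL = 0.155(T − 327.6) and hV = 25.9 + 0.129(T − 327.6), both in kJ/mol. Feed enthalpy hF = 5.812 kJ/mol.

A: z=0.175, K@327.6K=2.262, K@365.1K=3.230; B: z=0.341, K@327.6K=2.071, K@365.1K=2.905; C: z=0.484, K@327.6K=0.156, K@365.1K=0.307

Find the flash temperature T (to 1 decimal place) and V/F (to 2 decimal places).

Adiabatic flash: solve Rachford–Rice at each trial T, then check hF = ψ·hV(T) + (1−ψ)·hL(T).
  T = 327.6 K: K = (2.262, 2.071, 0.156), RR gives ψ = 0.185, H_out = 4.786 kJ/mol
  T = 365.1 K: K = (3.230, 2.905, 0.307), RR gives ψ = 0.504, H_out = 18.368 kJ/mol
  T = 346.4 K: K = (2.730, 2.476, 0.223), RR gives ψ = 0.354, H_out = 11.904 kJ/mol
  T = 337.0 K: K = (2.492, 2.270, 0.187), RR gives ψ = 0.275, H_out = 8.506 kJ/mol
  T = 332.3 K: K = (2.376, 2.170, 0.171), RR gives ψ = 0.232, H_out = 6.700 kJ/mol
  T = 330.0 K: K = (2.320, 2.121, 0.164), RR gives ψ = 0.209, H_out = 5.779 kJ/mol
Linear interpolation between T = 330.0 (H_out = 5.779) and T = 332.3 (H_out = 6.700) on hF = 5.812 gives T ≈ 330.1 K, at which ψ = 0.21.

T = 330.1 K, V/F = 0.21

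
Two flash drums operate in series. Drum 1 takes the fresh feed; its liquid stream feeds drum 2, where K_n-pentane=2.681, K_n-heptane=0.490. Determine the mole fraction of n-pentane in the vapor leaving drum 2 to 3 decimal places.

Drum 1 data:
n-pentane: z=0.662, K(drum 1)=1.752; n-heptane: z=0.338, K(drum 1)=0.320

y_n-pentane (drum 2) = 0.624

Drum 1:
Rachford–Rice: g(ψ₁) = Σ zᵢ(Kᵢ−1)/(1+ψ₁(Kᵢ−1)) = 0.
Check two-phase: ΣzᵢKᵢ = 1.268 > 1 and Σzᵢ/Kᵢ = 1.434 > 1, so g(0) = 0.268 > 0 and g(1) = -0.434 < 0.
Binary case is linear: z₁(K₁−1)(1+ψ₁(K₂−1)) + z₂(K₂−1)(1+ψ₁(K₁−1)) = 0
⇒ ψ₁ = [z₁(K₁−1)+z₂(K₂−1)] / [−(K₁−1)(K₂−1)] = 0.2680/0.5114 = 0.524
Drum-1 compositions:
  n-pentane: x = 0.475, y = 0.832
  n-heptane: x = 0.525, y = 0.168
Drum-2 feed = drum-1 liquid: z₂ = (0.4749, 0.5251).
Drum 2:
Material balance + equilibrium reduce to Σ zᵢ(Kᵢ−1)/(1+ψ₂(Kᵢ−1)) = 0.
Check two-phase: ΣzᵢKᵢ = 1.530 > 1 and Σzᵢ/Kᵢ = 1.249 > 1, so g(0) = 0.530 > 0 and g(1) = -0.249 < 0.
Newton–Raphson from ψ₂ = 0.5:
  ψ₂ = 0.500: g = 0.0742, g' = -0.642 → ψ₂ = 0.616
  ψ₂ = 0.616: g = 0.0019, g' = -0.614 → ψ₂ = 0.619
Converged at ψ₂ = 0.619.
  n-pentane: x = 0.233, y = 0.624
  n-heptane: x = 0.767, y = 0.376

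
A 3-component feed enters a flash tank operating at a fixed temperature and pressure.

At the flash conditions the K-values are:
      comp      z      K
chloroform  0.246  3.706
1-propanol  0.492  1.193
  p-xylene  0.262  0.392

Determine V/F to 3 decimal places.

V/F = 0.768

Rachford–Rice: g(V/F) = Σ zᵢ(Kᵢ−1)/(1+V/F(Kᵢ−1)) = 0.
Feasibility: ΣzᵢKᵢ = 1.601, Σzᵢ/Kᵢ = 1.147 — both > 1, two phases present.
Newton iteration, V/F⁰ = 0.5:
  V/F = 0.500: g = 0.1406, g' = -0.541 → V/F = 0.760
  V/F = 0.760: g = 0.0044, g' = -0.542 → V/F = 0.768
Converged at V/F = 0.768.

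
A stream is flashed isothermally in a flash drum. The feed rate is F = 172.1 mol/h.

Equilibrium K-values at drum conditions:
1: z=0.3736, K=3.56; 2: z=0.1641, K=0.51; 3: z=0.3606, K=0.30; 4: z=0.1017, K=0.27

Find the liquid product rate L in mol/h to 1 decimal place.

L = 115.8 mol/h

Material balance + equilibrium reduce to Σ zᵢ(Kᵢ−1)/(1+V/F(Kᵢ−1)) = 0.
Feasibility: ΣzᵢKᵢ = 1.5493, Σzᵢ/Kᵢ = 2.0054 — both > 1, two phases present.
Newton–Raphson from V/F = 0.35:
  V/F = 0.3500: g = -0.02667, g' = -1.1463 → V/F = 0.3267
  V/F = 0.3267: g = 0.00029, g' = -1.1723 → V/F = 0.3270
Converged at V/F = 0.3270.
Then V = V/F·F = 0.3270·172.1 = 56.3 mol/h and L = F − V = 115.8 mol/h.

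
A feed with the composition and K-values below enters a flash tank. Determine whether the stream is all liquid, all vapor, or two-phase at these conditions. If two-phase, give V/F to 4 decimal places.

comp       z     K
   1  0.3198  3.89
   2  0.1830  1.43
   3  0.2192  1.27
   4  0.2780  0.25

two-phase, V/F = 0.6770

ΣzᵢKᵢ = 1.8536; Σzᵢ/Kᵢ = 1.4948.
Both exceed 1, so a two-phase solution exists.
Iterate (Newton) starting at ψ = 0.5:
  ψ = 0.5000: g = 0.16131, g' = -0.8824 → ψ = 0.6828
  ψ = 0.6828: g = -0.00570, g' = -0.9907 → ψ = 0.6770
Converged at ψ = 0.6770.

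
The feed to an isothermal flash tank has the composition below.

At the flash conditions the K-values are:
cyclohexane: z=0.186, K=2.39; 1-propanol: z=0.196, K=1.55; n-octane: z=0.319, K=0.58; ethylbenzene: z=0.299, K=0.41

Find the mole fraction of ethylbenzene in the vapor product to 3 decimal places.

Newton iteration, ψ⁰ = 0.5:
  ψ = 0.500: g = -0.1827, g' = -0.461 → ψ = 0.104
Converged at ψ = 0.104.
Compositions from xᵢ = zᵢ/(1+ψ(Kᵢ−1)), yᵢ = Kᵢxᵢ:
  cyclohexane: x = 0.163, y = 0.389
  1-propanol: x = 0.185, y = 0.287
  n-octane: x = 0.334, y = 0.193
  ethylbenzene: x = 0.318, y = 0.131

y_ethylbenzene = 0.131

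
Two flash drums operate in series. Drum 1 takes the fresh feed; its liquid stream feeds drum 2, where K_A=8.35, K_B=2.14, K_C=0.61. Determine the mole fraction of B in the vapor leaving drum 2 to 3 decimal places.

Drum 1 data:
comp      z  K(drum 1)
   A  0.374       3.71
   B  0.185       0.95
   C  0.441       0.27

y_B (drum 2) = 0.228

Drum 1:
Material balance + equilibrium reduce to Σ zᵢ(Kᵢ−1)/(1+ψ₁(Kᵢ−1)) = 0.
Check two-phase: ΣzᵢKᵢ = 1.682 > 1 and Σzᵢ/Kᵢ = 1.929 > 1, so g(0) = 0.682 > 0 and g(1) = -0.929 < 0.
Iterate (Newton) starting at ψ₁ = 0.5:
  ψ₁ = 0.500: g = -0.0861, g' = -1.079 → ψ₁ = 0.420
Converged at ψ₁ = 0.420.
Drum-1 compositions:
  A: x = 0.175, y = 0.649
  B: x = 0.189, y = 0.180
  C: x = 0.636, y = 0.172
Drum-2 feed = drum-1 liquid: z₂ = (0.1749, 0.1890, 0.6362).
Drum 2:
Let ψ₂ = V/F and solve Σ zᵢ(Kᵢ−1)/(1+ψ₂(Kᵢ−1)) = 0.
Feasibility: ΣzᵢKᵢ = 2.252, Σzᵢ/Kᵢ = 1.152 — both > 1, two phases present.
Iterate (Newton) starting at ψ₂ = 0.55:
  ψ₂ = 0.550: g = 0.0714, g' = -0.621 → ψ₂ = 0.665
  ψ₂ = 0.665: g = 0.0058, g' = -0.528 → ψ₂ = 0.676
Converged at ψ₂ = 0.676.
  A: x = 0.029, y = 0.245
  B: x = 0.107, y = 0.228
  C: x = 0.864, y = 0.527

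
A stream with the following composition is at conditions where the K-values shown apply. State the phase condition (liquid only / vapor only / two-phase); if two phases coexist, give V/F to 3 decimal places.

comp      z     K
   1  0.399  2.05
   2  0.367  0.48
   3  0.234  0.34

two-phase, V/F = 0.121

ΣzᵢKᵢ = 1.074; Σzᵢ/Kᵢ = 1.647.
Both exceed 1, so a two-phase solution exists.
Rachford–Rice: g(ψ) = Σ zᵢ(Kᵢ−1)/(1+ψ(Kᵢ−1)) = 0.
Newton–Raphson from ψ = 0.5:
  ψ = 0.500: g = -0.2137, g' = -0.597 → ψ = 0.142
  ψ = 0.142: g = -0.0121, g' = -0.573 → ψ = 0.121
Converged at ψ = 0.121.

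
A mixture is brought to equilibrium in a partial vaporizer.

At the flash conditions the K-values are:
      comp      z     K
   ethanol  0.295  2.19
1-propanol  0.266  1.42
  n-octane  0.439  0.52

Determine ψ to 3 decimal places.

Rachford–Rice: g(ψ) = Σ zᵢ(Kᵢ−1)/(1+ψ(Kᵢ−1)) = 0.
Check two-phase: ΣzᵢKᵢ = 1.252 > 1 and Σzᵢ/Kᵢ = 1.166 > 1, so g(0) = 0.252 > 0 and g(1) = -0.166 < 0.
Iterate (Newton) starting at ψ = 0.5:
  ψ = 0.500: g = 0.0352, g' = -0.371 → ψ = 0.595
Converged at ψ = 0.595.

ψ = 0.595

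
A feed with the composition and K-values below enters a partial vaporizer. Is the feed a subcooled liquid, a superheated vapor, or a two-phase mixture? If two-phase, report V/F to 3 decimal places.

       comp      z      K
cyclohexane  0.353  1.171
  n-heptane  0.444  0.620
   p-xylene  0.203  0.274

ΣzᵢKᵢ = 0.744; Σzᵢ/Kᵢ = 1.758.
Since ΣzᵢKᵢ < 1 the mixture is below its bubble point — single liquid phase.

subcooled liquid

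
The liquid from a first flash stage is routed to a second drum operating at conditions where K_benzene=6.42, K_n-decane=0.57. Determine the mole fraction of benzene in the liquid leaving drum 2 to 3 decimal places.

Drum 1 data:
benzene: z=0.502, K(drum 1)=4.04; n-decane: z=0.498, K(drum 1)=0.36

x_benzene (drum 2) = 0.074

Drum 1:
Newton–Raphson from ψ₁ = 0.49:
  ψ₁ = 0.490: g = 0.1486, g' = -1.181 → ψ₁ = 0.616
  ψ₁ = 0.616: g = 0.0053, g' = -1.118 → ψ₁ = 0.621
Converged at ψ₁ = 0.621.
Drum-1 compositions:
  benzene: x = 0.174, y = 0.703
  n-decane: x = 0.826, y = 0.297
Drum-2 feed = drum-1 liquid: z₂ = (0.1739, 0.8261).
Drum 2:
Rachford–Rice: g(ψ₂) = Σ zᵢ(Kᵢ−1)/(1+ψ₂(Kᵢ−1)) = 0.
g(0) = ΣzᵢKᵢ − 1 = 0.587 and g(1) = 1 − Σzᵢ/Kᵢ = -0.476, so a root lies in (0, 1).
Binary case is linear: z₁(K₁−1)(1+ψ₂(K₂−1)) + z₂(K₂−1)(1+ψ₂(K₁−1)) = 0
⇒ ψ₂ = [z₁(K₁−1)+z₂(K₂−1)] / [−(K₁−1)(K₂−1)] = 0.5874/2.3306 = 0.252
  benzene: x = 0.074, y = 0.472
  n-decane: x = 0.926, y = 0.528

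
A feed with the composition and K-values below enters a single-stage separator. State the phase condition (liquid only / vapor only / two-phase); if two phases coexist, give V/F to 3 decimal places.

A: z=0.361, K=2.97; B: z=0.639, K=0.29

ΣzᵢKᵢ = 1.257; Σzᵢ/Kᵢ = 2.325.
Both exceed 1, so a two-phase solution exists.
Let ψ = V/F and solve Σ zᵢ(Kᵢ−1)/(1+ψ(Kᵢ−1)) = 0.
Iterate (Newton) starting at ψ = 0.56:
  ψ = 0.560: g = -0.4150, g' = -1.204 → ψ = 0.215
  ψ = 0.215: g = -0.0363, g' = -1.139 → ψ = 0.184
Converged at ψ = 0.184.

two-phase, V/F = 0.184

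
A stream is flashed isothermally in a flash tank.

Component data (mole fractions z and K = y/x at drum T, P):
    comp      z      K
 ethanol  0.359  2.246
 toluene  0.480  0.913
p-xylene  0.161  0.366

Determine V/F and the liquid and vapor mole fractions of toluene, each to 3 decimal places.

V/F = 0.729, x_toluene = 0.513, y_toluene = 0.468

Rachford–Rice: g(V/F) = Σ zᵢ(Kᵢ−1)/(1+V/F(Kᵢ−1)) = 0.
Feasibility: ΣzᵢKᵢ = 1.303, Σzᵢ/Kᵢ = 1.125 — both > 1, two phases present.
Newton–Raphson from V/F = 0.5:
  V/F = 0.500: g = 0.0825, g' = -0.354 → V/F = 0.733
  V/F = 0.733: g = -0.0015, g' = -0.382 → V/F = 0.729
Converged at V/F = 0.729.
Compositions from xᵢ = zᵢ/(1+V/F(Kᵢ−1)), yᵢ = Kᵢxᵢ:
  ethanol: x = 0.188, y = 0.423
  toluene: x = 0.513, y = 0.468
  p-xylene: x = 0.299, y = 0.110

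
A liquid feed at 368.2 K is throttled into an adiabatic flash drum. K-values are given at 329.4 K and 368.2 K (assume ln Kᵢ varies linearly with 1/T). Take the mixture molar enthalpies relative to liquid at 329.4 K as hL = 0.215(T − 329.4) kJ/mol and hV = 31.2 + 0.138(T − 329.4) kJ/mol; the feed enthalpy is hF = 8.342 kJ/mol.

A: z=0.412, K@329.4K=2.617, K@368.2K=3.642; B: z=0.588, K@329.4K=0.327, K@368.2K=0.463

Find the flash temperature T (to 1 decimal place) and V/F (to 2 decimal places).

Adiabatic flash: solve Rachford–Rice at each trial T, then check hF = ψ·hV(T) + (1−ψ)·hL(T).
  T = 329.4 K: K = (2.617, 0.327), RR gives ψ = 0.249, H_out = 7.755 kJ/mol
  T = 368.2 K: K = (3.642, 0.463), RR gives ψ = 0.545, H_out = 23.708 kJ/mol
  T = 348.8 K: K = (3.116, 0.393), RR gives ψ = 0.401, H_out = 16.074 kJ/mol
  T = 339.1 K: K = (2.863, 0.359), RR gives ψ = 0.327, H_out = 12.057 kJ/mol
  T = 334.2 K: K = (2.738, 0.343), RR gives ψ = 0.289, H_out = 9.929 kJ/mol
  T = 331.8 K: K = (2.677, 0.335), RR gives ψ = 0.269, H_out = 8.854 kJ/mol
Linear interpolation between T = 329.4 (H_out = 7.755) and T = 331.8 (H_out = 8.854) on hF = 8.342 gives T ≈ 330.7 K, at which ψ = 0.26.

T = 330.7 K, V/F = 0.26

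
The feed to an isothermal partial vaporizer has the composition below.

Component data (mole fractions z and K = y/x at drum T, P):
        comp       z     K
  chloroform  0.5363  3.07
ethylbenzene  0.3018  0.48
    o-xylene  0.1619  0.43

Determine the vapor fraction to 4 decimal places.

ψ = 0.7724

Material balance + equilibrium reduce to Σ zᵢ(Kᵢ−1)/(1+ψ(Kᵢ−1)) = 0.
Check two-phase: ΣzᵢKᵢ = 1.8609 > 1 and Σzᵢ/Kᵢ = 1.1800 > 1, so g(0) = 0.8609 > 0 and g(1) = -0.1800 < 0.
Newton iteration, ψ⁰ = 0.68:
  ψ = 0.6800: g = 0.06762, g' = -0.7320 → ψ = 0.7724
Converged at ψ = 0.7724.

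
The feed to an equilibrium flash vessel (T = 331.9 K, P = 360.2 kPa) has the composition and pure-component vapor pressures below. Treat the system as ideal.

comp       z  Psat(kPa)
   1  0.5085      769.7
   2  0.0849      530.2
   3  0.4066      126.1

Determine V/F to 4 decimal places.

V/F = 0.5145

Raoult's law: Kᵢ = Pᵢˢᵃᵗ/P = Pᵢˢᵃᵗ/360.2.
  K_1 = 769.7/360.2 = 2.136868, K_2 = 530.2/360.2 = 1.471960, K_3 = 126.1/360.2 = 0.350083
Material balance + equilibrium reduce to Σ zᵢ(Kᵢ−1)/(1+V/F(Kᵢ−1)) = 0.
Feasibility: ΣzᵢKᵢ = 1.3539, Σzᵢ/Kᵢ = 1.4571 — both > 1, two phases present.
Newton iteration, V/F⁰ = 0.5:
  V/F = 0.5000: g = 0.00954, g' = -0.6564 → V/F = 0.5145
Converged at V/F = 0.5145.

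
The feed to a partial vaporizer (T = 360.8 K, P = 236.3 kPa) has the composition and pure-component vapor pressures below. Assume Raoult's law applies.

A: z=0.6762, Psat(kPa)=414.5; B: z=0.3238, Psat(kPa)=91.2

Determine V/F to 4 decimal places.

Raoult's law: Kᵢ = Pᵢˢᵃᵗ/P = Pᵢˢᵃᵗ/236.3.
  K_A = 414.5/236.3 = 1.754126, K_B = 91.2/236.3 = 0.385950
Material balance + equilibrium reduce to Σ zᵢ(Kᵢ−1)/(1+V/F(Kᵢ−1)) = 0.
Feasibility: ΣzᵢKᵢ = 1.3111, Σzᵢ/Kᵢ = 1.2245 — both > 1, two phases present.
Iterate (Newton) starting at V/F = 0.33:
  V/F = 0.3300: g = 0.15897, g' = -0.4386 → V/F = 0.6924
  V/F = 0.6924: g = -0.01090, g' = -0.5355 → V/F = 0.6721
  V/F = 0.6721: g = -0.00013, g' = -0.5233 → V/F = 0.6718
Converged at V/F = 0.6718.

V/F = 0.6718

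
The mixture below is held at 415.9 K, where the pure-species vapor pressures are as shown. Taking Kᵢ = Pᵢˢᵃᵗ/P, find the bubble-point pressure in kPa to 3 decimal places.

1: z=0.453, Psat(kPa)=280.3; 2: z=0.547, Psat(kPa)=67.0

Pbub = 163.625 kPa

At the bubble point ψ → 0, so ΣzᵢKᵢ = 1 with Kᵢ = Pᵢˢᵃᵗ/P ⇒ P = ΣzᵢPᵢˢᵃᵗ.
P = 0.453·280.3 + 0.547·67.0 = 163.625 kPa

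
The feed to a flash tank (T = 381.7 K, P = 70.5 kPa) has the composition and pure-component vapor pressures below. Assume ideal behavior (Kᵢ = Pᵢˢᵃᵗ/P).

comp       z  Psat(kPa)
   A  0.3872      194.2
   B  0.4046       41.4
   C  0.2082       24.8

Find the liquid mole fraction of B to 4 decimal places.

x_B = 0.4908

Raoult's law: Kᵢ = Pᵢˢᵃᵗ/P = Pᵢˢᵃᵗ/70.5.
  K_A = 194.2/70.5 = 2.754610, K_B = 41.4/70.5 = 0.587234, K_C = 24.8/70.5 = 0.351773
Material balance + equilibrium reduce to Σ zᵢ(Kᵢ−1)/(1+β(Kᵢ−1)) = 0.
g(0) = ΣzᵢKᵢ − 1 = 0.3774 and g(1) = 1 − Σzᵢ/Kᵢ = -0.4214, so a root lies in (0, 1).
Newton iteration, β⁰ = 0.5:
  β = 0.5000: g = -0.04822, g' = -0.6392 → β = 0.4246
  β = 0.4246: g = 0.00065, g' = -0.6594 → β = 0.4255
Converged at β = 0.4255.
Compositions from xᵢ = zᵢ/(1+β(Kᵢ−1)), yᵢ = Kᵢxᵢ:
  A: x = 0.2217, y = 0.6106
  B: x = 0.4908, y = 0.2882
  C: x = 0.2875, y = 0.1011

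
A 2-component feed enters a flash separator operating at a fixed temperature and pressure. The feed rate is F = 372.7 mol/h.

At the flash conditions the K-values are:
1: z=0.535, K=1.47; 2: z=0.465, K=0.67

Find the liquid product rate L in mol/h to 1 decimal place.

Rachford–Rice: g(ψ) = Σ zᵢ(Kᵢ−1)/(1+ψ(Kᵢ−1)) = 0.
Feasibility: ΣzᵢKᵢ = 1.098, Σzᵢ/Kᵢ = 1.058 — both > 1, two phases present.
Binary case is linear: z₁(K₁−1)(1+ψ(K₂−1)) + z₂(K₂−1)(1+ψ(K₁−1)) = 0
⇒ ψ = [z₁(K₁−1)+z₂(K₂−1)] / [−(K₁−1)(K₂−1)] = 0.0980/0.1551 = 0.632
Then V = ψ·F = 0.6319·372.7 = 235.5 mol/h and L = F − V = 137.2 mol/h.

L = 137.2 mol/h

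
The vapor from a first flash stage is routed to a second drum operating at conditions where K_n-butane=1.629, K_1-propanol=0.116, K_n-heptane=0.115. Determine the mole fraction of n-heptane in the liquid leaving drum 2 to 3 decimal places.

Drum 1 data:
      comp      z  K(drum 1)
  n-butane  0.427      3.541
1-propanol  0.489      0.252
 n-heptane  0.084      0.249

x_n-heptane (drum 2) = 0.060

Drum 1:
Rachford–Rice: g(ψ₁) = Σ zᵢ(Kᵢ−1)/(1+ψ₁(Kᵢ−1)) = 0.
g(0) = ΣzᵢKᵢ − 1 = 0.656 and g(1) = 1 − Σzᵢ/Kᵢ = -1.398, so a root lies in (0, 1).
Newton iteration, ψ₁⁰ = 0.43:
  ψ₁ = 0.430: g = -0.1139, g' = -1.327 → ψ₁ = 0.344
  ψ₁ = 0.344: g = 0.0011, g' = -1.367 → ψ₁ = 0.345
Converged at ψ₁ = 0.345.
Drum-1 compositions:
  n-butane: x = 0.228, y = 0.806
  1-propanol: x = 0.659, y = 0.166
  n-heptane: x = 0.113, y = 0.028
Drum-2 feed = drum-1 vapor: z₂ = (0.8057, 0.1661, 0.0282).
Drum 2:
Let ψ₂ = V/F and solve Σ zᵢ(Kᵢ−1)/(1+ψ₂(Kᵢ−1)) = 0.
g(0) = ΣzᵢKᵢ − 1 = 0.335 and g(1) = 1 − Σzᵢ/Kᵢ = -1.172, so a root lies in (0, 1).
Newton iteration, ψ₂⁰ = 0.5:
  ψ₂ = 0.500: g = 0.0776, g' = -0.672 → ψ₂ = 0.615
  ψ₂ = 0.615: g = -0.0115, g' = -0.896 → ψ₂ = 0.603
  ψ₂ = 0.603: g = -0.0002, g' = -0.863 → ψ₂ = 0.602
Converged at ψ₂ = 0.602.
  n-butane: x = 0.584, y = 0.952
  1-propanol: x = 0.355, y = 0.041
  n-heptane: x = 0.060, y = 0.007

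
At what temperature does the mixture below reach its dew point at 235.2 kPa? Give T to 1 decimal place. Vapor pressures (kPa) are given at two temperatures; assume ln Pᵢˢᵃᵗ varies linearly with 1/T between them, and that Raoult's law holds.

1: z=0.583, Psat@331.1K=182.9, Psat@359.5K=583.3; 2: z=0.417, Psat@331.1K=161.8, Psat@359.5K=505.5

T = 338.2 K

Dew-point temperature: Σzᵢ·P/Pᵢˢᵃᵗ(T) = 1. Interpolate ln Pᵢˢᵃᵗ = aᵢ + bᵢ/T.
  T = 331.1 K: ΣzᵢP/Pᵢˢᵃᵗ = 1.3559
  T = 359.5 K: ΣzᵢP/Pᵢˢᵃᵗ = 0.4291
  T = 345.3 K: ΣzᵢP/Pᵢˢᵃᵗ = 0.7449
  T = 338.2 K: ΣzᵢP/Pᵢˢᵃᵗ = 0.9987
  T = 334.6 K: ΣzᵢP/Pᵢˢᵃᵗ = 1.1643
  T = 336.4 K: ΣzᵢP/Pᵢˢᵃᵗ = 1.0779
Interpolating between 336.4 K and 338.2 K gives T ≈ 338.2 K.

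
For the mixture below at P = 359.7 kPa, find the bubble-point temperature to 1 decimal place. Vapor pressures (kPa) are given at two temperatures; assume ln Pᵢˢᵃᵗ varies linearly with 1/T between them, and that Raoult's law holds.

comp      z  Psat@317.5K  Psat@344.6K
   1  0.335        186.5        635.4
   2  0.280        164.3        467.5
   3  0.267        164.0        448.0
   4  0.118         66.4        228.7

Bubble-point temperature: ΣzᵢPᵢˢᵃᵗ(T) = P. Interpolate ln Pᵢˢᵃᵗ = aᵢ + bᵢ/T.
  T = 317.5 K: ΣzᵢPᵢˢᵃᵗ = 160.10 kPa
  T = 344.6 K: ΣzᵢPᵢˢᵃᵗ = 490.36 kPa
  T = 331.1 K: ΣzᵢPᵢˢᵃᵗ = 286.91 kPa
  T = 337.9 K: ΣzᵢPᵢˢᵃᵗ = 377.74 kPa
  T = 334.5 K: ΣzᵢPᵢˢᵃᵗ = 329.64 kPa
  T = 336.2 K: ΣzᵢPᵢˢᵃᵗ = 352.99 kPa
Interpolating between 336.2 K and 337.9 K gives T ≈ 336.7 K.

T = 336.7 K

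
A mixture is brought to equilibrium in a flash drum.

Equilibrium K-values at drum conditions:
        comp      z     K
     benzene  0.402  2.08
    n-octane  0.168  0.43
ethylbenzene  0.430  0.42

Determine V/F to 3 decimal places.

V/F = 0.143

Newton–Raphson from V/F = 0.5:
  V/F = 0.500: g = -0.2033, g' = -0.591 → V/F = 0.156
  V/F = 0.156: g = -0.0079, g' = -0.584 → V/F = 0.143
Converged at V/F = 0.143.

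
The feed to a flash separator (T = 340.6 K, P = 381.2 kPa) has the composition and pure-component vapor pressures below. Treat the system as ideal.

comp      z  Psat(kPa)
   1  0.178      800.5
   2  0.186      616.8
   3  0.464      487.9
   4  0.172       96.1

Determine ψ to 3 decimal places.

ψ = 0.750

Raoult's law: Kᵢ = Pᵢˢᵃᵗ/P = Pᵢˢᵃᵗ/381.2.
  K_1 = 800.5/381.2 = 2.09995, K_2 = 616.8/381.2 = 1.61805, K_3 = 487.9/381.2 = 1.27991, K_4 = 96.1/381.2 = 0.25210
Newton iteration, ψ⁰ = 0.5:
  ψ = 0.500: g = 0.1226, g' = -0.405 → ψ = 0.803
  ψ = 0.803: g = -0.0352, g' = -0.720 → ψ = 0.754
  ψ = 0.754: g = -0.0023, g' = -0.628 → ψ = 0.750
Converged at ψ = 0.750.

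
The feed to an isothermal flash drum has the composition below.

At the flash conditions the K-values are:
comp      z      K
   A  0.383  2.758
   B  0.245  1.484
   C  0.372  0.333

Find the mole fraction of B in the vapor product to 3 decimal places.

y_B = 0.281

Newton–Raphson from β = 0.5:
  β = 0.500: g = 0.0815, g' = -0.745 → β = 0.609
  β = 0.609: g = -0.0014, g' = -0.780 → β = 0.608
Converged at β = 0.608.
Compositions from xᵢ = zᵢ/(1+β(Kᵢ−1)), yᵢ = Kᵢxᵢ:
  A: x = 0.185, y = 0.511
  B: x = 0.189, y = 0.281
  C: x = 0.625, y = 0.208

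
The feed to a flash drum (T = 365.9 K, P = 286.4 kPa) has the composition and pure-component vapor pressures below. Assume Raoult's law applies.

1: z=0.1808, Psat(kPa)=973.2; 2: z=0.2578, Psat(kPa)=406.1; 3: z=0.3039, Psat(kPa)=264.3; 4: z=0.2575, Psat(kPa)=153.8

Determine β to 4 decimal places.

β = 0.8518

Raoult's law: Kᵢ = Pᵢˢᵃᵗ/P = Pᵢˢᵃᵗ/286.4.
  K_1 = 973.2/286.4 = 3.398045, K_2 = 406.1/286.4 = 1.417947, K_3 = 264.3/286.4 = 0.922835, K_4 = 153.8/286.4 = 0.537011
Material balance + equilibrium reduce to Σ zᵢ(Kᵢ−1)/(1+β(Kᵢ−1)) = 0.
Feasibility: ΣzᵢKᵢ = 1.3986, Σzᵢ/Kᵢ = 1.0438 — both > 1, two phases present.
Iterate (Newton) starting at β = 0.69:
  β = 0.6900: g = 0.04700, g' = -0.2959 → β = 0.8489
  β = 0.8489: g = 0.00085, g' = -0.2893 → β = 0.8518
Converged at β = 0.8518.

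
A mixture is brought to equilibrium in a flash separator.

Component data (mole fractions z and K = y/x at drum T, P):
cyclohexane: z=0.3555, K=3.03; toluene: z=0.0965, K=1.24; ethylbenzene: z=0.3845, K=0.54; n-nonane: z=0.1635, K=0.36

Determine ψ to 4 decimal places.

Material balance + equilibrium reduce to Σ zᵢ(Kᵢ−1)/(1+ψ(Kᵢ−1)) = 0.
Check two-phase: ΣzᵢKᵢ = 1.4633 > 1 and Σzᵢ/Kᵢ = 1.3614 > 1, so g(0) = 0.4633 > 0 and g(1) = -0.3614 < 0.
Iterate (Newton) starting at ψ = 0.55:
  ψ = 0.5500: g = -0.03682, g' = -0.6367 → ψ = 0.4922
  ψ = 0.4922: g = 0.00033, g' = -0.6497 → ψ = 0.4927
Converged at ψ = 0.4927.

ψ = 0.4927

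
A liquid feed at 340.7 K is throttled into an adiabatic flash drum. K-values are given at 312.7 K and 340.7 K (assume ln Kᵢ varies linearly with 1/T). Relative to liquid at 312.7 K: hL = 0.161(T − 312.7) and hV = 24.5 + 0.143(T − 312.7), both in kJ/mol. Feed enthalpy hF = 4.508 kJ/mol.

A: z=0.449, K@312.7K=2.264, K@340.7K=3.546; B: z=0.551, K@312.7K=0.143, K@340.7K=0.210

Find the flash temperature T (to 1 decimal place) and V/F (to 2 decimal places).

T = 317.5 K, V/F = 0.15

Adiabatic flash: solve Rachford–Rice at each trial T, then check hF = ψ·hV(T) + (1−ψ)·hL(T).
  T = 312.7 K: K = (2.264, 0.143), RR gives ψ = 0.088, H_out = 2.156 kJ/mol
  T = 340.7 K: K = (3.546, 0.210), RR gives ψ = 0.352, H_out = 12.953 kJ/mol
  T = 326.7 K: K = (2.861, 0.175), RR gives ψ = 0.248, H_out = 8.266 kJ/mol
  T = 319.7 K: K = (2.551, 0.158), RR gives ψ = 0.178, H_out = 5.475 kJ/mol
  T = 316.2 K: K = (2.405, 0.151), RR gives ψ = 0.136, H_out = 3.898 kJ/mol
  T = 317.9 K: K = (2.475, 0.154), RR gives ψ = 0.158, H_out = 4.682 kJ/mol
Linear interpolation between T = 316.2 (H_out = 3.898) and T = 317.9 (H_out = 4.682) on hF = 4.508 gives T ≈ 317.5 K, at which ψ = 0.15.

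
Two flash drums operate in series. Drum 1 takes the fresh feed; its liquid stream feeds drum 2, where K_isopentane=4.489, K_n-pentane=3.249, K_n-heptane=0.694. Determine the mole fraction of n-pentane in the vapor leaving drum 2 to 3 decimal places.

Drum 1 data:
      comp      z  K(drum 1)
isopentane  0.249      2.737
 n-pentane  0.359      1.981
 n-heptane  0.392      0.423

Drum 1:
Rachford–Rice: g(ψ₁) = Σ zᵢ(Kᵢ−1)/(1+ψ₁(Kᵢ−1)) = 0.
Feasibility: ΣzᵢKᵢ = 1.559, Σzᵢ/Kᵢ = 1.199 — both > 1, two phases present.
Iterate (Newton) starting at ψ₁ = 0.5:
  ψ₁ = 0.500: g = 0.1499, g' = -0.629 → ψ₁ = 0.738
Converged at ψ₁ = 0.738.
Drum-1 compositions:
  isopentane: x = 0.109, y = 0.299
  n-pentane: x = 0.208, y = 0.413
  n-heptane: x = 0.683, y = 0.289
Drum-2 feed = drum-1 liquid: z₂ = (0.1091, 0.2083, 0.6826).
Drum 2:
Material balance + equilibrium reduce to Σ zᵢ(Kᵢ−1)/(1+ψ₂(Kᵢ−1)) = 0.
g(0) = ΣzᵢKᵢ − 1 = 0.640 and g(1) = 1 − Σzᵢ/Kᵢ = -0.072, so a root lies in (0, 1).
Newton–Raphson from ψ₂ = 0.5:
  ψ₂ = 0.500: g = 0.1126, g' = -0.499 → ψ₂ = 0.726
  ψ₂ = 0.726: g = 0.0172, g' = -0.364 → ψ₂ = 0.773
  ψ₂ = 0.773: g = 0.0004, g' = -0.347 → ψ₂ = 0.774
Converged at ψ₂ = 0.774.
  isopentane: x = 0.029, y = 0.132
  n-pentane: x = 0.076, y = 0.247
  n-heptane: x = 0.895, y = 0.621

y_n-pentane (drum 2) = 0.247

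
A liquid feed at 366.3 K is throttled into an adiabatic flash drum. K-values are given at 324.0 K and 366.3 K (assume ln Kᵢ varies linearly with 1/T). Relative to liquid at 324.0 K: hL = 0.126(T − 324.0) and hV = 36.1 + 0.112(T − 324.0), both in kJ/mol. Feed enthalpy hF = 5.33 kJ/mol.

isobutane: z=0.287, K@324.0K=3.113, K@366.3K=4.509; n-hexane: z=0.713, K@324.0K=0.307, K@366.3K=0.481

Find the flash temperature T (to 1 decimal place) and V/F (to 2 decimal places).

Adiabatic flash: solve Rachford–Rice at each trial T, then check hF = ψ·hV(T) + (1−ψ)·hL(T).
  T = 324.0 K: K = (3.113, 0.307), RR gives ψ = 0.077, H_out = 2.769 kJ/mol
  T = 366.3 K: K = (4.509, 0.481), RR gives ψ = 0.350, H_out = 17.750 kJ/mol
  T = 345.1 K: K = (3.788, 0.389), RR gives ψ = 0.214, H_out = 10.330 kJ/mol
  T = 334.6 K: K = (3.446, 0.347), RR gives ψ = 0.148, H_out = 6.663 kJ/mol
  T = 329.3 K: K = (3.278, 0.327), RR gives ψ = 0.113, H_out = 4.751 kJ/mol
  T = 332.0 K: K = (3.363, 0.337), RR gives ψ = 0.131, H_out = 5.732 kJ/mol
  T = 330.6 K: K = (3.319, 0.332), RR gives ψ = 0.122, H_out = 5.226 kJ/mol
Linear interpolation between T = 330.6 (H_out = 5.226) and T = 332.0 (H_out = 5.732) on hF = 5.33 gives T ≈ 330.9 K, at which ψ = 0.12.

T = 330.9 K, V/F = 0.12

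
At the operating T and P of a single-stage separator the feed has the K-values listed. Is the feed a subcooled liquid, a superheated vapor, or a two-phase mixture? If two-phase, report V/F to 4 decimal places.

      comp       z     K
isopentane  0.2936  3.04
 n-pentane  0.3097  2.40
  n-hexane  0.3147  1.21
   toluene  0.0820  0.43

ΣzᵢKᵢ = 2.0519; Σzᵢ/Kᵢ = 0.6764.
Since Σzᵢ/Kᵢ < 1 the mixture is above its dew point — single vapor phase.

superheated vapor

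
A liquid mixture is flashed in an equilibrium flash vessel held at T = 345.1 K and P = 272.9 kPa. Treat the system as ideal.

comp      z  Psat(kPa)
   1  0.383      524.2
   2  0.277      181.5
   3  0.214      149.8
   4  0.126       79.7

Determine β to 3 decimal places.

Raoult's law: Kᵢ = Pᵢˢᵃᵗ/P = Pᵢˢᵃᵗ/272.9.
  K_1 = 524.2/272.9 = 1.92085, K_2 = 181.5/272.9 = 0.66508, K_3 = 149.8/272.9 = 0.54892, K_4 = 79.7/272.9 = 0.29205
Rachford–Rice: g(β) = Σ zᵢ(Kᵢ−1)/(1+β(Kᵢ−1)) = 0.
Check two-phase: ΣzᵢKᵢ = 1.074 > 1 and Σzᵢ/Kᵢ = 1.437 > 1, so g(0) = 0.074 > 0 and g(1) = -0.437 < 0.
Iterate (Newton) starting at β = 0.45:
  β = 0.450: g = -0.1119, g' = -0.410 → β = 0.177
  β = 0.177: g = -0.0023, g' = -0.409 → β = 0.172
Converged at β = 0.172.

β = 0.172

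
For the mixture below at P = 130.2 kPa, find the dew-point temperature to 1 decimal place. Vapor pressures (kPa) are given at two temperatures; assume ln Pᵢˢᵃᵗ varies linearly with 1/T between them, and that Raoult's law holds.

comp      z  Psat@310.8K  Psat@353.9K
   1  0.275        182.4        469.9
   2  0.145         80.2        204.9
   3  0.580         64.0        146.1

Dew-point temperature: Σzᵢ·P/Pᵢˢᵃᵗ(T) = 1. Interpolate ln Pᵢˢᵃᵗ = aᵢ + bᵢ/T.
  T = 310.8 K: ΣzᵢP/Pᵢˢᵃᵗ = 1.6116
  T = 353.9 K: ΣzᵢP/Pᵢˢᵃᵗ = 0.6852
  T = 332.4 K: ΣzᵢP/Pᵢˢᵃᵗ = 1.0208
  T = 343.1 K: ΣzᵢP/Pᵢˢᵃᵗ = 0.8318
  T = 337.8 K: ΣzᵢP/Pᵢˢᵃᵗ = 0.9191
  T = 335.1 K: ΣzᵢP/Pᵢˢᵃᵗ = 0.9682
  T = 333.8 K: ΣzᵢP/Pᵢˢᵃᵗ = 0.9931
  T = 333.1 K: ΣzᵢP/Pᵢˢᵃᵗ = 1.0068
Interpolating between 333.1 K and 333.8 K gives T ≈ 333.4 K.

T = 333.4 K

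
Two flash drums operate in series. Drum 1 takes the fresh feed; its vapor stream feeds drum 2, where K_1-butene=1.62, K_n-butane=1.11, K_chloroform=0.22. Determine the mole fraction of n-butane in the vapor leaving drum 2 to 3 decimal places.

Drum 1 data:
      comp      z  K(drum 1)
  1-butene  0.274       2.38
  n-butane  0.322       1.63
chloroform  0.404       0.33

y_n-butane (drum 2) = 0.431

Drum 1:
Let ψ₁ = V/F and solve Σ zᵢ(Kᵢ−1)/(1+ψ₁(Kᵢ−1)) = 0.
Check two-phase: ΣzᵢKᵢ = 1.310 > 1 and Σzᵢ/Kᵢ = 1.537 > 1, so g(0) = 0.310 > 0 and g(1) = -0.537 < 0.
Iterate (Newton) starting at ψ₁ = 0.5:
  ψ₁ = 0.500: g = -0.0290, g' = -0.667 → ψ₁ = 0.456
Converged at ψ₁ = 0.456.
Drum-1 compositions:
  1-butene: x = 0.168, y = 0.400
  n-butane: x = 0.250, y = 0.408
  chloroform: x = 0.582, y = 0.192
Drum-2 feed = drum-1 vapor: z₂ = (0.4003, 0.4078, 0.1919).
Drum 2:
Material balance + equilibrium reduce to Σ zᵢ(Kᵢ−1)/(1+ψ₂(Kᵢ−1)) = 0.
g(0) = ΣzᵢKᵢ − 1 = 0.143 and g(1) = 1 − Σzᵢ/Kᵢ = -0.487, so a root lies in (0, 1).
Iterate (Newton) starting at ψ₂ = 0.5:
  ψ₂ = 0.500: g = -0.0135, g' = -0.408 → ψ₂ = 0.467
  ψ₂ = 0.467: g = -0.0004, g' = -0.386 → ψ₂ = 0.466
Converged at ψ₂ = 0.466.
  1-butene: x = 0.311, y = 0.503
  n-butane: x = 0.388, y = 0.431
  chloroform: x = 0.302, y = 0.066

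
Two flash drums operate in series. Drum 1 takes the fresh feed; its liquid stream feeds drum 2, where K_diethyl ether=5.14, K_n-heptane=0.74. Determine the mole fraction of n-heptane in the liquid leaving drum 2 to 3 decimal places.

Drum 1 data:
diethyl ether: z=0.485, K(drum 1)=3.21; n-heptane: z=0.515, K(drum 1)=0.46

x_n-heptane (drum 2) = 0.941

Drum 1:
Rachford–Rice: g(ψ₁) = Σ zᵢ(Kᵢ−1)/(1+ψ₁(Kᵢ−1)) = 0.
Check two-phase: ΣzᵢKᵢ = 1.794 > 1 and Σzᵢ/Kᵢ = 1.271 > 1, so g(0) = 0.794 > 0 and g(1) = -0.271 < 0.
Iterate (Newton) starting at ψ₁ = 0.5:
  ψ₁ = 0.500: g = 0.1282, g' = -0.816 → ψ₁ = 0.657
  ψ₁ = 0.657: g = 0.0061, g' = -0.755 → ψ₁ = 0.665
Converged at ψ₁ = 0.665.
Drum-1 compositions:
  diethyl ether: x = 0.196, y = 0.630
  n-heptane: x = 0.804, y = 0.370
Drum-2 feed = drum-1 liquid: z₂ = (0.1964, 0.8036).
Drum 2:
Binary case is linear: z₁(K₁−1)(1+ψ₂(K₂−1)) + z₂(K₂−1)(1+ψ₂(K₁−1)) = 0
⇒ ψ₂ = [z₁(K₁−1)+z₂(K₂−1)] / [−(K₁−1)(K₂−1)] = 0.6040/1.0764 = 0.561
  diethyl ether: x = 0.059, y = 0.304
  n-heptane: x = 0.941, y = 0.696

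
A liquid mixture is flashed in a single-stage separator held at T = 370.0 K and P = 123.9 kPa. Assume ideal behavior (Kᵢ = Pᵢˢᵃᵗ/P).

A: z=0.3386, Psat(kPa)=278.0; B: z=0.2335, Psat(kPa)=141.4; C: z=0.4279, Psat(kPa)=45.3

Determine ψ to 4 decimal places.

Raoult's law: Kᵢ = Pᵢˢᵃᵗ/P = Pᵢˢᵃᵗ/123.9.
  K_A = 278.0/123.9 = 2.243745, K_B = 141.4/123.9 = 1.141243, K_C = 45.3/123.9 = 0.365617
Iterate (Newton) starting at ψ = 0.5:
  ψ = 0.5000: g = -0.10709, g' = -0.5725 → ψ = 0.3130
  ψ = 0.3130: g = -0.00397, g' = -0.5438 → ψ = 0.3057
Converged at ψ = 0.3057.

ψ = 0.3057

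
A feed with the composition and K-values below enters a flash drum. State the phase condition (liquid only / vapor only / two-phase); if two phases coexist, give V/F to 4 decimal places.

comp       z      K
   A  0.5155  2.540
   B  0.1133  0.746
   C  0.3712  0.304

two-phase, V/F = 0.5234

ΣzᵢKᵢ = 1.5067; Σzᵢ/Kᵢ = 1.5759.
Both exceed 1, so a two-phase solution exists.
Rachford–Rice: g(ψ) = Σ zᵢ(Kᵢ−1)/(1+ψ(Kᵢ−1)) = 0.
Newton iteration, ψ⁰ = 0.5:
  ψ = 0.5000: g = 0.01930, g' = -0.8228 → ψ = 0.5235
  ψ = 0.5235: g = -0.00007, g' = -0.8295 → ψ = 0.5234
Converged at ψ = 0.5234.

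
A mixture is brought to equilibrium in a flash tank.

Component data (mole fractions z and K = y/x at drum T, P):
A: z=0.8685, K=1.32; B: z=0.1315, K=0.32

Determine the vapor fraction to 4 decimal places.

Material balance + equilibrium reduce to Σ zᵢ(Kᵢ−1)/(1+ψ(Kᵢ−1)) = 0.
Feasibility: ΣzᵢKᵢ = 1.1885, Σzᵢ/Kᵢ = 1.0689 — both > 1, two phases present.
Newton iteration, ψ⁰ = 0.5:
  ψ = 0.5000: g = 0.10410, g' = -0.2057 → ψ = 1.0000
  ψ = 1.0000: g = -0.06889, g' = -0.6448 → ψ = 0.8932
  ψ = 0.8932: g = -0.01159, g' = -0.4482 → ψ = 0.8673
  ψ = 0.8673: g = -0.00043, g' = -0.4158 → ψ = 0.8663
Converged at ψ = 0.8663.

ψ = 0.8663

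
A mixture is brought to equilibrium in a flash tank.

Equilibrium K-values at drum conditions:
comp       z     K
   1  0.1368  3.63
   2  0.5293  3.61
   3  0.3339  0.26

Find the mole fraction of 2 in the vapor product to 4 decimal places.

Newton iteration, V/F⁰ = 0.46:
  V/F = 0.4600: g = 0.41598, g' = -1.3586 → V/F = 0.7662
  V/F = 0.7662: g = 0.00925, g' = -1.4799 → V/F = 0.7724
Converged at V/F = 0.7724.
Compositions from xᵢ = zᵢ/(1+V/F(Kᵢ−1)), yᵢ = Kᵢxᵢ:
  1: x = 0.0451, y = 0.1638
  2: x = 0.1755, y = 0.6336
  3: x = 0.7794, y = 0.2026

y_2 = 0.6336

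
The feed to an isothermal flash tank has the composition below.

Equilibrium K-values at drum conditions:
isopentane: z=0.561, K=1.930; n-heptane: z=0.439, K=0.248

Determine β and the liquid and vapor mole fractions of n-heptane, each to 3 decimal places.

β = 0.274, x_n-heptane = 0.553, y_n-heptane = 0.137

Rachford–Rice: g(β) = Σ zᵢ(Kᵢ−1)/(1+β(Kᵢ−1)) = 0.
Check two-phase: ΣzᵢKᵢ = 1.192 > 1 and Σzᵢ/Kᵢ = 2.061 > 1, so g(0) = 0.192 > 0 and g(1) = -1.061 < 0.
Binary case is linear: z₁(K₁−1)(1+β(K₂−1)) + z₂(K₂−1)(1+β(K₁−1)) = 0
⇒ β = [z₁(K₁−1)+z₂(K₂−1)] / [−(K₁−1)(K₂−1)] = 0.1916/0.6994 = 0.274
Compositions from xᵢ = zᵢ/(1+β(Kᵢ−1)), yᵢ = Kᵢxᵢ:
  isopentane: x = 0.447, y = 0.863
  n-heptane: x = 0.553, y = 0.137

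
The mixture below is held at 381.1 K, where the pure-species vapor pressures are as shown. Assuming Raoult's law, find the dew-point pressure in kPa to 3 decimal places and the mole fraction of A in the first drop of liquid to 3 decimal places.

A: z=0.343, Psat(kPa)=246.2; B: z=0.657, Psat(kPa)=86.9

Pdew = 111.687 kPa, x_A = 0.156

At the dew point ψ → 1, so Σzᵢ/Kᵢ = 1 with Kᵢ = Pᵢˢᵃᵗ/P ⇒ 1/P = Σzᵢ/Pᵢˢᵃᵗ.
1/P = 0.343/246.2 + 0.657/86.9 = 0.008954 ⇒ P = 111.687 kPa
xᵢ = zᵢP/Pᵢˢᵃᵗ ⇒ x_A = 0.343·111.687/246.2 = 0.156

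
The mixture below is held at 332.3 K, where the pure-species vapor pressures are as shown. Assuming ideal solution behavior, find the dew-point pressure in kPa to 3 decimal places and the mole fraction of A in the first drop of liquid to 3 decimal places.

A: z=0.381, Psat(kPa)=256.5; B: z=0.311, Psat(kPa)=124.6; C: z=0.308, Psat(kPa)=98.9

Pdew = 140.932 kPa, x_A = 0.209

At the dew point ψ → 1, so Σzᵢ/Kᵢ = 1 with Kᵢ = Pᵢˢᵃᵗ/P ⇒ 1/P = Σzᵢ/Pᵢˢᵃᵗ.
1/P = 0.381/256.5 + 0.311/124.6 + 0.308/98.9 = 0.007096 ⇒ P = 140.932 kPa
xᵢ = zᵢP/Pᵢˢᵃᵗ ⇒ x_A = 0.381·140.932/256.5 = 0.209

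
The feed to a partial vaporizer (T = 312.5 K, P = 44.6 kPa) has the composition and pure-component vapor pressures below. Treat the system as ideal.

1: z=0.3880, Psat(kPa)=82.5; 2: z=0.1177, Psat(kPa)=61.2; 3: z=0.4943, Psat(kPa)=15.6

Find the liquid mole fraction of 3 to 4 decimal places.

x_3 = 0.5305

Raoult's law: Kᵢ = Pᵢˢᵃᵗ/P = Pᵢˢᵃᵗ/44.6.
  K_1 = 82.5/44.6 = 1.849776, K_2 = 61.2/44.6 = 1.372197, K_3 = 15.6/44.6 = 0.349776
Newton iteration, β⁰ = 0.5:
  β = 0.5000: g = -0.20791, g' = -0.6084 → β = 0.1583
  β = 0.1583: g = -0.02629, g' = -0.4919 → β = 0.1048
Converged at β = 0.1048.
Compositions from xᵢ = zᵢ/(1+β(Kᵢ−1)), yᵢ = Kᵢxᵢ:
  1: x = 0.3563, y = 0.6590
  2: x = 0.1133, y = 0.1554
  3: x = 0.5305, y = 0.1855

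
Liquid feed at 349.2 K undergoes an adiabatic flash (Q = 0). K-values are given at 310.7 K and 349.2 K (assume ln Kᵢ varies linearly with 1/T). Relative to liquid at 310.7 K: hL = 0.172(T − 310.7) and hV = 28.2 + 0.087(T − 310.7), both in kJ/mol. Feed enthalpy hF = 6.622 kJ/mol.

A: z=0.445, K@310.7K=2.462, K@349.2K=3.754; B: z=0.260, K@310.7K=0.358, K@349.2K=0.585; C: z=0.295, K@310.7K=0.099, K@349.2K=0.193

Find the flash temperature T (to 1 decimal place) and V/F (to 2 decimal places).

T = 313.7 K, V/F = 0.22

Adiabatic flash: solve Rachford–Rice at each trial T, then check hF = ψ·hV(T) + (1−ψ)·hL(T).
  T = 310.7 K: K = (2.462, 0.358, 0.099), RR gives ψ = 0.188, H_out = 5.315 kJ/mol
  T = 349.2 K: K = (3.754, 0.585, 0.193), RR gives ψ = 0.484, H_out = 18.680 kJ/mol
  T = 329.9 K: K = (3.076, 0.464, 0.141), RR gives ψ = 0.351, H_out = 12.624 kJ/mol
  T = 320.3 K: K = (2.761, 0.409, 0.119), RR gives ψ = 0.276, H_out = 9.215 kJ/mol
  T = 315.5 K: K = (2.610, 0.383, 0.109), RR gives ψ = 0.234, H_out = 7.343 kJ/mol
  T = 313.1 K: K = (2.535, 0.370, 0.104), RR gives ψ = 0.212, H_out = 6.351 kJ/mol
  T = 314.3 K: K = (2.572, 0.377, 0.106), RR gives ψ = 0.223, H_out = 6.852 kJ/mol
Linear interpolation between T = 313.1 (H_out = 6.351) and T = 314.3 (H_out = 6.852) on hF = 6.622 gives T ≈ 313.7 K, at which ψ = 0.22.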